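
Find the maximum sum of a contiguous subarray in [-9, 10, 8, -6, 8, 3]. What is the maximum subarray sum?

Using Kadane's algorithm on [-9, 10, 8, -6, 8, 3]:

Scanning through the array:
Position 1 (value 10): max_ending_here = 10, max_so_far = 10
Position 2 (value 8): max_ending_here = 18, max_so_far = 18
Position 3 (value -6): max_ending_here = 12, max_so_far = 18
Position 4 (value 8): max_ending_here = 20, max_so_far = 20
Position 5 (value 3): max_ending_here = 23, max_so_far = 23

Maximum subarray: [10, 8, -6, 8, 3]
Maximum sum: 23

The maximum subarray is [10, 8, -6, 8, 3] with sum 23. This subarray runs from index 1 to index 5.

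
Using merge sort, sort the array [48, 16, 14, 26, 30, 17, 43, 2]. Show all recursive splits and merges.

Merge sort trace:

Split: [48, 16, 14, 26, 30, 17, 43, 2] -> [48, 16, 14, 26] and [30, 17, 43, 2]
  Split: [48, 16, 14, 26] -> [48, 16] and [14, 26]
    Split: [48, 16] -> [48] and [16]
    Merge: [48] + [16] -> [16, 48]
    Split: [14, 26] -> [14] and [26]
    Merge: [14] + [26] -> [14, 26]
  Merge: [16, 48] + [14, 26] -> [14, 16, 26, 48]
  Split: [30, 17, 43, 2] -> [30, 17] and [43, 2]
    Split: [30, 17] -> [30] and [17]
    Merge: [30] + [17] -> [17, 30]
    Split: [43, 2] -> [43] and [2]
    Merge: [43] + [2] -> [2, 43]
  Merge: [17, 30] + [2, 43] -> [2, 17, 30, 43]
Merge: [14, 16, 26, 48] + [2, 17, 30, 43] -> [2, 14, 16, 17, 26, 30, 43, 48]

Final sorted array: [2, 14, 16, 17, 26, 30, 43, 48]

The merge sort proceeds by recursively splitting the array and merging sorted halves.
After all merges, the sorted array is [2, 14, 16, 17, 26, 30, 43, 48].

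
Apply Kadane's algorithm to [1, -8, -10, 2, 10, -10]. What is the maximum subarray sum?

Using Kadane's algorithm on [1, -8, -10, 2, 10, -10]:

Scanning through the array:
Position 1 (value -8): max_ending_here = -7, max_so_far = 1
Position 2 (value -10): max_ending_here = -10, max_so_far = 1
Position 3 (value 2): max_ending_here = 2, max_so_far = 2
Position 4 (value 10): max_ending_here = 12, max_so_far = 12
Position 5 (value -10): max_ending_here = 2, max_so_far = 12

Maximum subarray: [2, 10]
Maximum sum: 12

The maximum subarray is [2, 10] with sum 12. This subarray runs from index 3 to index 4.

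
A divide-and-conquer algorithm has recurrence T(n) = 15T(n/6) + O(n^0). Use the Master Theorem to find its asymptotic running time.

Master Theorem for T(n) = 15T(n/6) + O(n^0):

a = 15, b = 6, c = 0
log_b(a) = log_6(15) = 1.5114

Case 1: c = 0 < log_6(15) = 1.5114
T(n) = O(n^(log_6 15))

For T(n) = 15T(n/6) + O(n^0): log_6(15) = 1.5114. This is Case 1 of the Master Theorem (c < log_b(a), work dominated by leaves), giving O(n^(log_6 15)).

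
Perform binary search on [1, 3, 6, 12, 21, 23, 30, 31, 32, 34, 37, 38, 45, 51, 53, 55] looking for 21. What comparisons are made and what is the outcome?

Binary search for 21 in [1, 3, 6, 12, 21, 23, 30, 31, 32, 34, 37, 38, 45, 51, 53, 55]:

lo=0, hi=15, mid=7, arr[mid]=31 -> 31 > 21, search left half
lo=0, hi=6, mid=3, arr[mid]=12 -> 12 < 21, search right half
lo=4, hi=6, mid=5, arr[mid]=23 -> 23 > 21, search left half
lo=4, hi=4, mid=4, arr[mid]=21 -> Found target at index 4!

Binary search finds 21 at index 4 after 4 comparisons. The search repeatedly halves the search space by comparing with the middle element.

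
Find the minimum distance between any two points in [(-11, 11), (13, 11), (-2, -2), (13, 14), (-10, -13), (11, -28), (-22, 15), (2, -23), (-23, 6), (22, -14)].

Computing all pairwise distances among 10 points:

d((-11, 11), (13, 11)) = 24.0
d((-11, 11), (-2, -2)) = 15.8114
d((-11, 11), (13, 14)) = 24.1868
d((-11, 11), (-10, -13)) = 24.0208
d((-11, 11), (11, -28)) = 44.7772
d((-11, 11), (-22, 15)) = 11.7047
d((-11, 11), (2, -23)) = 36.4005
d((-11, 11), (-23, 6)) = 13.0
d((-11, 11), (22, -14)) = 41.4005
d((13, 11), (-2, -2)) = 19.8494
d((13, 11), (13, 14)) = 3.0 <-- minimum
d((13, 11), (-10, -13)) = 33.2415
d((13, 11), (11, -28)) = 39.0512
d((13, 11), (-22, 15)) = 35.2278
d((13, 11), (2, -23)) = 35.7351
d((13, 11), (-23, 6)) = 36.3456
d((13, 11), (22, -14)) = 26.5707
d((-2, -2), (13, 14)) = 21.9317
d((-2, -2), (-10, -13)) = 13.6015
d((-2, -2), (11, -28)) = 29.0689
d((-2, -2), (-22, 15)) = 26.2488
d((-2, -2), (2, -23)) = 21.3776
d((-2, -2), (-23, 6)) = 22.4722
d((-2, -2), (22, -14)) = 26.8328
d((13, 14), (-10, -13)) = 35.4683
d((13, 14), (11, -28)) = 42.0476
d((13, 14), (-22, 15)) = 35.0143
d((13, 14), (2, -23)) = 38.6005
d((13, 14), (-23, 6)) = 36.8782
d((13, 14), (22, -14)) = 29.4109
d((-10, -13), (11, -28)) = 25.807
d((-10, -13), (-22, 15)) = 30.4631
d((-10, -13), (2, -23)) = 15.6205
d((-10, -13), (-23, 6)) = 23.0217
d((-10, -13), (22, -14)) = 32.0156
d((11, -28), (-22, 15)) = 54.2033
d((11, -28), (2, -23)) = 10.2956
d((11, -28), (-23, 6)) = 48.0833
d((11, -28), (22, -14)) = 17.8045
d((-22, 15), (2, -23)) = 44.9444
d((-22, 15), (-23, 6)) = 9.0554
d((-22, 15), (22, -14)) = 52.6972
d((2, -23), (-23, 6)) = 38.2884
d((2, -23), (22, -14)) = 21.9317
d((-23, 6), (22, -14)) = 49.2443

Closest pair: (13, 11) and (13, 14) with distance 3.0

The closest pair is (13, 11) and (13, 14) with Euclidean distance 3.0. For 10 points, brute-force pairwise comparison is shown above. For large n, the divide-and-conquer algorithm (sort by x, recurse on halves, check the dividing strip) achieves O(n log n).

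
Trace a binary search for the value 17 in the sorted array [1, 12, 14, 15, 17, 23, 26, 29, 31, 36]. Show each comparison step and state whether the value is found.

Binary search for 17 in [1, 12, 14, 15, 17, 23, 26, 29, 31, 36]:

lo=0, hi=9, mid=4, arr[mid]=17 -> Found target at index 4!

Binary search finds 17 at index 4 after 1 comparisons. The search repeatedly halves the search space by comparing with the middle element.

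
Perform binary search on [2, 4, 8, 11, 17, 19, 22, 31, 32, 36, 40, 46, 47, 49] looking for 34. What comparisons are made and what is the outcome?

Binary search for 34 in [2, 4, 8, 11, 17, 19, 22, 31, 32, 36, 40, 46, 47, 49]:

lo=0, hi=13, mid=6, arr[mid]=22 -> 22 < 34, search right half
lo=7, hi=13, mid=10, arr[mid]=40 -> 40 > 34, search left half
lo=7, hi=9, mid=8, arr[mid]=32 -> 32 < 34, search right half
lo=9, hi=9, mid=9, arr[mid]=36 -> 36 > 34, search left half
lo=9 > hi=8, target 34 not found

Binary search determines that 34 is not in the array after 4 comparisons. The search space was exhausted without finding the target.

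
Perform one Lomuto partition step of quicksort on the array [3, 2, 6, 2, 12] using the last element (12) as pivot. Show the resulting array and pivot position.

Lomuto partition with pivot = 12:

Initial array: [3, 2, 6, 2, 12]

arr[0]=3 <= 12: swap with position 0, array becomes [3, 2, 6, 2, 12]
arr[1]=2 <= 12: swap with position 1, array becomes [3, 2, 6, 2, 12]
arr[2]=6 <= 12: swap with position 2, array becomes [3, 2, 6, 2, 12]
arr[3]=2 <= 12: swap with position 3, array becomes [3, 2, 6, 2, 12]

Place pivot at position 4: [3, 2, 6, 2, 12]
Pivot position: 4

After partitioning with pivot 12, the array becomes [3, 2, 6, 2, 12]. The pivot is placed at index 4. All elements to the left of the pivot are <= 12, and all elements to the right are > 12.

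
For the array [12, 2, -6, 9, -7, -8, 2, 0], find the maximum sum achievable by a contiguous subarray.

Using Kadane's algorithm on [12, 2, -6, 9, -7, -8, 2, 0]:

Scanning through the array:
Position 1 (value 2): max_ending_here = 14, max_so_far = 14
Position 2 (value -6): max_ending_here = 8, max_so_far = 14
Position 3 (value 9): max_ending_here = 17, max_so_far = 17
Position 4 (value -7): max_ending_here = 10, max_so_far = 17
Position 5 (value -8): max_ending_here = 2, max_so_far = 17
Position 6 (value 2): max_ending_here = 4, max_so_far = 17
Position 7 (value 0): max_ending_here = 4, max_so_far = 17

Maximum subarray: [12, 2, -6, 9]
Maximum sum: 17

The maximum subarray is [12, 2, -6, 9] with sum 17. This subarray runs from index 0 to index 3.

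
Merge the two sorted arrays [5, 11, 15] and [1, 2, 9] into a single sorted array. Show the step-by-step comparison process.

Merging process:

Compare 5 vs 1: take 1 from right. Merged: [1]
Compare 5 vs 2: take 2 from right. Merged: [1, 2]
Compare 5 vs 9: take 5 from left. Merged: [1, 2, 5]
Compare 11 vs 9: take 9 from right. Merged: [1, 2, 5, 9]
Append remaining from left: [11, 15]. Merged: [1, 2, 5, 9, 11, 15]

Final merged array: [1, 2, 5, 9, 11, 15]
Total comparisons: 4

The merged array is [1, 2, 5, 9, 11, 15], requiring 4 comparisons. The merge step runs in O(n) time where n is the total number of elements.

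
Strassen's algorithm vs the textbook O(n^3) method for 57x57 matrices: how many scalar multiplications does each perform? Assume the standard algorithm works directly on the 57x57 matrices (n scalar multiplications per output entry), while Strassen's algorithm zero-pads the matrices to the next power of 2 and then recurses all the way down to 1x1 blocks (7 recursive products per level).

Matrix multiplication for 57x57 matrices:

Strassen's algorithm requires power-of-2 dimensions. Pad 57x57 to 64x64 (next power of 2).

Standard algorithm: 57^3 = 185193 multiplications
Strassen's algorithm: 7^(log2(64)) = 7^6 = 117649 multiplications
Savings: 185193 - 117649 = 67544 multiplications

Standard: 185193 multiplications (57^3). Strassen: 117649 multiplications (7^6, after padding to 64x64). Strassen reduces 8 recursive multiplications to 7 at each level.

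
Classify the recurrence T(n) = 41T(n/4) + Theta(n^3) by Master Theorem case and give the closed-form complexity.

Master Theorem for T(n) = 41T(n/4) + O(n^3):

a = 41, b = 4, c = 3
log_b(a) = log_4(41) = 2.6788

Case 3: c = 3 > log_4(41) = 2.6788
T(n) = O(n^3) = O(n^3)

For T(n) = 41T(n/4) + O(n^3): log_4(41) = 2.6788. This is Case 3 of the Master Theorem (c > log_b(a), work dominated by root), giving O(n^3).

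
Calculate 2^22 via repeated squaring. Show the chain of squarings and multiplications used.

Computing 2^22 by squaring (build up from 2^1; each line after the first costs one multiplication):

2^1 = 2
2^2 = (2^1)^2 = 2^2 = 4
2^4 = (2^2)^2 = 4^2 = 16
2^5 = 2 * 2^4 = 2 * 16 = 32
2^10 = (2^5)^2 = 32^2 = 1024
2^11 = 2 * 2^10 = 2 * 1024 = 2048
2^22 = (2^11)^2 = 2048^2 = 4194304

Result: 4194304
Multiplications needed: 6 (6 lines after 2^1)

2^22 = 4194304. Using exponentiation by squaring, this requires 6 multiplications. The key idea: if the exponent is even, square the half-power; if odd, multiply by the base once.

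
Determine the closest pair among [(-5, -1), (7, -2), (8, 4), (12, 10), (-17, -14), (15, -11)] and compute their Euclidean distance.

Computing all pairwise distances among 6 points:

d((-5, -1), (7, -2)) = 12.0416
d((-5, -1), (8, 4)) = 13.9284
d((-5, -1), (12, 10)) = 20.2485
d((-5, -1), (-17, -14)) = 17.6918
d((-5, -1), (15, -11)) = 22.3607
d((7, -2), (8, 4)) = 6.0828 <-- minimum
d((7, -2), (12, 10)) = 13.0
d((7, -2), (-17, -14)) = 26.8328
d((7, -2), (15, -11)) = 12.0416
d((8, 4), (12, 10)) = 7.2111
d((8, 4), (-17, -14)) = 30.8058
d((8, 4), (15, -11)) = 16.5529
d((12, 10), (-17, -14)) = 37.6431
d((12, 10), (15, -11)) = 21.2132
d((-17, -14), (15, -11)) = 32.1403

Closest pair: (7, -2) and (8, 4) with distance 6.0828

The closest pair is (7, -2) and (8, 4) with Euclidean distance 6.0828. For 6 points, brute-force pairwise comparison is shown above. For large n, the divide-and-conquer algorithm (sort by x, recurse on halves, check the dividing strip) achieves O(n log n).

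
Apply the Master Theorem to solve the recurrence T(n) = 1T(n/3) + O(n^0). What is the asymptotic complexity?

Master Theorem for T(n) = 1T(n/3) + O(n^0):

a = 1, b = 3, c = 0
log_b(a) = log_3(1) = 0.0000

Case 2: c = 0 = log_3(1) = 0.0000
T(n) = O(n^0 log n) = O(log n)

For T(n) = 1T(n/3) + O(n^0): log_3(1) = 0.0000. This is Case 2 of the Master Theorem (c = log_b(a), equal work at all levels), giving O(log n).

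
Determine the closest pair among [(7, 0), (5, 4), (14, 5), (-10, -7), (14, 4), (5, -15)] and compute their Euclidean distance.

Computing all pairwise distances among 6 points:

d((7, 0), (5, 4)) = 4.4721
d((7, 0), (14, 5)) = 8.6023
d((7, 0), (-10, -7)) = 18.3848
d((7, 0), (14, 4)) = 8.0623
d((7, 0), (5, -15)) = 15.1327
d((5, 4), (14, 5)) = 9.0554
d((5, 4), (-10, -7)) = 18.6011
d((5, 4), (14, 4)) = 9.0
d((5, 4), (5, -15)) = 19.0
d((14, 5), (-10, -7)) = 26.8328
d((14, 5), (14, 4)) = 1.0 <-- minimum
d((14, 5), (5, -15)) = 21.9317
d((-10, -7), (14, 4)) = 26.4008
d((-10, -7), (5, -15)) = 17.0
d((14, 4), (5, -15)) = 21.0238

Closest pair: (14, 5) and (14, 4) with distance 1.0

The closest pair is (14, 5) and (14, 4) with Euclidean distance 1.0. For 6 points, brute-force pairwise comparison is shown above. For large n, the divide-and-conquer algorithm (sort by x, recurse on halves, check the dividing strip) achieves O(n log n).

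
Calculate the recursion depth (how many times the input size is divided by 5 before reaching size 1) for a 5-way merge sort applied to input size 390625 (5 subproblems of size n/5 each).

For divide and conquer with division factor 5:

Problem sizes at each level:
Level 0: 390625
Level 1: 78125
Level 2: 15625
Level 3: 3125
Level 4: 625
Level 5: 125
Level 6: 25
Level 7: 5
Level 8: 1

The root is level 0 and the size-1 base case is level 8 (the tree spans levels 0 through 8, i.e. 9 levels counting the root), so the depth is the number of divisions: log_5(390625) = 8

The recursion tree depth is log_5(390625) = 8. At each level, the problem size is divided by 5, so it takes 8 divisions to reduce to a base case of size 1. The algorithm makes 5 recursive calls at each level.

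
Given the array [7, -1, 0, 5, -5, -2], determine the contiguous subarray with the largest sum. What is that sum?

Using Kadane's algorithm on [7, -1, 0, 5, -5, -2]:

Scanning through the array:
Position 1 (value -1): max_ending_here = 6, max_so_far = 7
Position 2 (value 0): max_ending_here = 6, max_so_far = 7
Position 3 (value 5): max_ending_here = 11, max_so_far = 11
Position 4 (value -5): max_ending_here = 6, max_so_far = 11
Position 5 (value -2): max_ending_here = 4, max_so_far = 11

Maximum subarray: [7, -1, 0, 5]
Maximum sum: 11

The maximum subarray is [7, -1, 0, 5] with sum 11. This subarray runs from index 0 to index 3.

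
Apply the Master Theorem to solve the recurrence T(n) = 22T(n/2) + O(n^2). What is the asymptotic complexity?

Master Theorem for T(n) = 22T(n/2) + O(n^2):

a = 22, b = 2, c = 2
log_b(a) = log_2(22) = 4.4594

Case 1: c = 2 < log_2(22) = 4.4594
T(n) = O(n^(log_2 22))

For T(n) = 22T(n/2) + O(n^2): log_2(22) = 4.4594. This is Case 1 of the Master Theorem (c < log_b(a), work dominated by leaves), giving O(n^(log_2 22)).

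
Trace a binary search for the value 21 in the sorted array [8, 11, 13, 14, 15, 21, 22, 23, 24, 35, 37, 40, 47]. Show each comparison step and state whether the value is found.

Binary search for 21 in [8, 11, 13, 14, 15, 21, 22, 23, 24, 35, 37, 40, 47]:

lo=0, hi=12, mid=6, arr[mid]=22 -> 22 > 21, search left half
lo=0, hi=5, mid=2, arr[mid]=13 -> 13 < 21, search right half
lo=3, hi=5, mid=4, arr[mid]=15 -> 15 < 21, search right half
lo=5, hi=5, mid=5, arr[mid]=21 -> Found target at index 5!

Binary search finds 21 at index 5 after 4 comparisons. The search repeatedly halves the search space by comparing with the middle element.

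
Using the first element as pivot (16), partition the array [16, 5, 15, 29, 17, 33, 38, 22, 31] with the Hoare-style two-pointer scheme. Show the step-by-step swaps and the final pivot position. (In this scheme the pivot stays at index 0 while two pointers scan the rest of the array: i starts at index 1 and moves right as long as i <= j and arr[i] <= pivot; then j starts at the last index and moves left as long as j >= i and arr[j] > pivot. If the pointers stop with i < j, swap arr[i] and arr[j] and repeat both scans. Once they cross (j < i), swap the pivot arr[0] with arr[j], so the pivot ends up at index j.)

Hoare-style two-pointer partition with pivot = 16:

Initial array: [16, 5, 15, 29, 17, 33, 38, 22, 31]

Pointers start at i = 1, j = 8.
i ends at 3, j ends at 2: the pointers have crossed (j < i), so scanning stops.

Swap pivot arr[0] with arr[2] to place pivot at position 2: [15, 5, 16, 29, 17, 33, 38, 22, 31]
Pivot position: 2

After partitioning with pivot 16, the array becomes [15, 5, 16, 29, 17, 33, 38, 22, 31]. The pivot is placed at index 2. All elements to the left of the pivot are <= 16, and all elements to the right are > 16.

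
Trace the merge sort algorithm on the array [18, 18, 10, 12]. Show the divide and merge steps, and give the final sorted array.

Merge sort trace:

Split: [18, 18, 10, 12] -> [18, 18] and [10, 12]
  Split: [18, 18] -> [18] and [18]
  Merge: [18] + [18] -> [18, 18]
  Split: [10, 12] -> [10] and [12]
  Merge: [10] + [12] -> [10, 12]
Merge: [18, 18] + [10, 12] -> [10, 12, 18, 18]

Final sorted array: [10, 12, 18, 18]

The merge sort proceeds by recursively splitting the array and merging sorted halves.
After all merges, the sorted array is [10, 12, 18, 18].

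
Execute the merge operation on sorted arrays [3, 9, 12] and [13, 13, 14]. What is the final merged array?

Merging process:

Compare 3 vs 13: take 3 from left. Merged: [3]
Compare 9 vs 13: take 9 from left. Merged: [3, 9]
Compare 12 vs 13: take 12 from left. Merged: [3, 9, 12]
Append remaining from right: [13, 13, 14]. Merged: [3, 9, 12, 13, 13, 14]

Final merged array: [3, 9, 12, 13, 13, 14]
Total comparisons: 3

The merged array is [3, 9, 12, 13, 13, 14], requiring 3 comparisons. The merge step runs in O(n) time where n is the total number of elements.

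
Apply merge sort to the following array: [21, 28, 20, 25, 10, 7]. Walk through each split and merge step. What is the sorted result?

Merge sort trace:

Split: [21, 28, 20, 25, 10, 7] -> [21, 28, 20] and [25, 10, 7]
  Split: [21, 28, 20] -> [21] and [28, 20]
    Split: [28, 20] -> [28] and [20]
    Merge: [28] + [20] -> [20, 28]
  Merge: [21] + [20, 28] -> [20, 21, 28]
  Split: [25, 10, 7] -> [25] and [10, 7]
    Split: [10, 7] -> [10] and [7]
    Merge: [10] + [7] -> [7, 10]
  Merge: [25] + [7, 10] -> [7, 10, 25]
Merge: [20, 21, 28] + [7, 10, 25] -> [7, 10, 20, 21, 25, 28]

Final sorted array: [7, 10, 20, 21, 25, 28]

The merge sort proceeds by recursively splitting the array and merging sorted halves.
After all merges, the sorted array is [7, 10, 20, 21, 25, 28].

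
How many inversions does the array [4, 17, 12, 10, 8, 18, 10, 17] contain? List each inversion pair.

Finding inversions in [4, 17, 12, 10, 8, 18, 10, 17]:

(1, 2): arr[1]=17 > arr[2]=12
(1, 3): arr[1]=17 > arr[3]=10
(1, 4): arr[1]=17 > arr[4]=8
(1, 6): arr[1]=17 > arr[6]=10
(2, 3): arr[2]=12 > arr[3]=10
(2, 4): arr[2]=12 > arr[4]=8
(2, 6): arr[2]=12 > arr[6]=10
(3, 4): arr[3]=10 > arr[4]=8
(5, 6): arr[5]=18 > arr[6]=10
(5, 7): arr[5]=18 > arr[7]=17

Total inversions: 10

The array has 10 inversion(s): (1,2), (1,3), (1,4), (1,6), (2,3), (2,4), (2,6), (3,4), (5,6), (5,7). Each pair (i,j) satisfies i < j and arr[i] > arr[j].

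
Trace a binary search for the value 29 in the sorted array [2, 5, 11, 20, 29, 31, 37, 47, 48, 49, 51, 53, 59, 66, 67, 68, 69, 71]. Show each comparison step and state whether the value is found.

Binary search for 29 in [2, 5, 11, 20, 29, 31, 37, 47, 48, 49, 51, 53, 59, 66, 67, 68, 69, 71]:

lo=0, hi=17, mid=8, arr[mid]=48 -> 48 > 29, search left half
lo=0, hi=7, mid=3, arr[mid]=20 -> 20 < 29, search right half
lo=4, hi=7, mid=5, arr[mid]=31 -> 31 > 29, search left half
lo=4, hi=4, mid=4, arr[mid]=29 -> Found target at index 4!

Binary search finds 29 at index 4 after 4 comparisons. The search repeatedly halves the search space by comparing with the middle element.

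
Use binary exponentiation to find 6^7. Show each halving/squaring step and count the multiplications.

Computing 6^7 by squaring (build up from 6^1; each line after the first costs one multiplication):

6^1 = 6
6^2 = (6^1)^2 = 6^2 = 36
6^3 = 6 * 6^2 = 6 * 36 = 216
6^6 = (6^3)^2 = 216^2 = 46656
6^7 = 6 * 6^6 = 6 * 46656 = 279936

Result: 279936
Multiplications needed: 4 (4 lines after 6^1)

6^7 = 279936. Using exponentiation by squaring, this requires 4 multiplications. The key idea: if the exponent is even, square the half-power; if odd, multiply by the base once.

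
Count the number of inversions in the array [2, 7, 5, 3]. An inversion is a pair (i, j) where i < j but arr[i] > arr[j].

Finding inversions in [2, 7, 5, 3]:

(1, 2): arr[1]=7 > arr[2]=5
(1, 3): arr[1]=7 > arr[3]=3
(2, 3): arr[2]=5 > arr[3]=3

Total inversions: 3

The array has 3 inversion(s): (1,2), (1,3), (2,3). Each pair (i,j) satisfies i < j and arr[i] > arr[j].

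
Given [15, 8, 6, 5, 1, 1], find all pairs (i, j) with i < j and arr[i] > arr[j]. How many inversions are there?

Finding inversions in [15, 8, 6, 5, 1, 1]:

(0, 1): arr[0]=15 > arr[1]=8
(0, 2): arr[0]=15 > arr[2]=6
(0, 3): arr[0]=15 > arr[3]=5
(0, 4): arr[0]=15 > arr[4]=1
(0, 5): arr[0]=15 > arr[5]=1
(1, 2): arr[1]=8 > arr[2]=6
(1, 3): arr[1]=8 > arr[3]=5
(1, 4): arr[1]=8 > arr[4]=1
(1, 5): arr[1]=8 > arr[5]=1
(2, 3): arr[2]=6 > arr[3]=5
(2, 4): arr[2]=6 > arr[4]=1
(2, 5): arr[2]=6 > arr[5]=1
(3, 4): arr[3]=5 > arr[4]=1
(3, 5): arr[3]=5 > arr[5]=1

Total inversions: 14

The array has 14 inversion(s): (0,1), (0,2), (0,3), (0,4), (0,5), (1,2), (1,3), (1,4), (1,5), (2,3), (2,4), (2,5), (3,4), (3,5). Each pair (i,j) satisfies i < j and arr[i] > arr[j].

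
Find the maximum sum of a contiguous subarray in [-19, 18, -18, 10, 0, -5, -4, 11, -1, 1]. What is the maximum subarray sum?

Using Kadane's algorithm on [-19, 18, -18, 10, 0, -5, -4, 11, -1, 1]:

Scanning through the array:
Position 1 (value 18): max_ending_here = 18, max_so_far = 18
Position 2 (value -18): max_ending_here = 0, max_so_far = 18
Position 3 (value 10): max_ending_here = 10, max_so_far = 18
Position 4 (value 0): max_ending_here = 10, max_so_far = 18
Position 5 (value -5): max_ending_here = 5, max_so_far = 18
Position 6 (value -4): max_ending_here = 1, max_so_far = 18
Position 7 (value 11): max_ending_here = 12, max_so_far = 18
Position 8 (value -1): max_ending_here = 11, max_so_far = 18
Position 9 (value 1): max_ending_here = 12, max_so_far = 18

Maximum subarray: [18]
Maximum sum: 18

The maximum subarray is [18] with sum 18. This subarray runs from index 1 to index 1.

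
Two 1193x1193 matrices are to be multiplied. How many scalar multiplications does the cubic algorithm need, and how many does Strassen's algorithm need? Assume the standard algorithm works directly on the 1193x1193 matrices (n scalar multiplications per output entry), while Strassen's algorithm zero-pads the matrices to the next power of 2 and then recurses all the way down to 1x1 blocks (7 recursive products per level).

Matrix multiplication for 1193x1193 matrices:

Strassen's algorithm requires power-of-2 dimensions. Pad 1193x1193 to 2048x2048 (next power of 2).

Standard algorithm: 1193^3 = 1697936057 multiplications
Strassen's algorithm: 7^(log2(2048)) = 7^11 = 1977326743 multiplications
Difference: 1697936057 - 1977326743 = -279390686 (Strassen uses MORE here due to padding overhead — for small or just-over-power-of-2 n, padding can outweigh the per-level savings)

Standard: 1697936057 multiplications (1193^3). Strassen: 1977326743 multiplications (7^11, after padding to 2048x2048). Strassen reduces 8 recursive multiplications to 7 at each level.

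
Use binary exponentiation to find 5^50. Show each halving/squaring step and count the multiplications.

Computing 5^50 by squaring (build up from 5^1; each line after the first costs one multiplication):

5^1 = 5
5^2 = (5^1)^2 = 5^2 = 25
5^3 = 5 * 5^2 = 5 * 25 = 125
5^6 = (5^3)^2 = 125^2 = 15625
5^12 = (5^6)^2 = 15625^2 = 244140625
5^24 = (5^12)^2 = 244140625^2 = 59604644775390625
5^25 = 5 * 5^24 = 5 * 59604644775390625 = 298023223876953125
5^50 = (5^25)^2 = 298023223876953125^2 = 88817841970012523233890533447265625

Result: 88817841970012523233890533447265625
Multiplications needed: 7 (7 lines after 5^1)

5^50 = 88817841970012523233890533447265625. Using exponentiation by squaring, this requires 7 multiplications. The key idea: if the exponent is even, square the half-power; if odd, multiply by the base once.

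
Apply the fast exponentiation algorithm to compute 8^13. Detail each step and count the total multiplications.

Computing 8^13 by squaring (build up from 8^1; each line after the first costs one multiplication):

8^1 = 8
8^2 = (8^1)^2 = 8^2 = 64
8^3 = 8 * 8^2 = 8 * 64 = 512
8^6 = (8^3)^2 = 512^2 = 262144
8^12 = (8^6)^2 = 262144^2 = 68719476736
8^13 = 8 * 8^12 = 8 * 68719476736 = 549755813888

Result: 549755813888
Multiplications needed: 5 (5 lines after 8^1)

8^13 = 549755813888. Using exponentiation by squaring, this requires 5 multiplications. The key idea: if the exponent is even, square the half-power; if odd, multiply by the base once.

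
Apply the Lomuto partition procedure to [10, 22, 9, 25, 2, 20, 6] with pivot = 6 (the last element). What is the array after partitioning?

Lomuto partition with pivot = 6:

Initial array: [10, 22, 9, 25, 2, 20, 6]

arr[0]=10 > 6: no swap
arr[1]=22 > 6: no swap
arr[2]=9 > 6: no swap
arr[3]=25 > 6: no swap
arr[4]=2 <= 6: swap with position 0, array becomes [2, 22, 9, 25, 10, 20, 6]
arr[5]=20 > 6: no swap

Place pivot at position 1: [2, 6, 9, 25, 10, 20, 22]
Pivot position: 1

After partitioning with pivot 6, the array becomes [2, 6, 9, 25, 10, 20, 22]. The pivot is placed at index 1. All elements to the left of the pivot are <= 6, and all elements to the right are > 6.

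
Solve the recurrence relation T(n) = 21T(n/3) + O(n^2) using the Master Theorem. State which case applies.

Master Theorem for T(n) = 21T(n/3) + O(n^2):

a = 21, b = 3, c = 2
log_b(a) = log_3(21) = 2.7712

Case 1: c = 2 < log_3(21) = 2.7712
T(n) = O(n^(log_3 21))

For T(n) = 21T(n/3) + O(n^2): log_3(21) = 2.7712. This is Case 1 of the Master Theorem (c < log_b(a), work dominated by leaves), giving O(n^(log_3 21)).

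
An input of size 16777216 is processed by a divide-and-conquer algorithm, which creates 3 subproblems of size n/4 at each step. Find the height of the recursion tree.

For divide and conquer with division factor 4:

Problem sizes at each level:
Level 0: 16777216
Level 1: 4194304
Level 2: 1048576
Level 3: 262144
Level 4: 65536
Level 5: 16384
Level 6: 4096
Level 7: 1024
Level 8: 256
Level 9: 64
Level 10: 16
Level 11: 4
Level 12: 1

The root is level 0 and the size-1 base case is level 12 (the tree spans levels 0 through 12, i.e. 13 levels counting the root), so the depth is the number of divisions: log_4(16777216) = 12

The recursion tree depth is log_4(16777216) = 12. At each level, the problem size is divided by 4, so it takes 12 divisions to reduce to a base case of size 1. The algorithm makes 3 recursive calls at each level.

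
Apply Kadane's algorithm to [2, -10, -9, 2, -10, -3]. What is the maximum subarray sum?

Using Kadane's algorithm on [2, -10, -9, 2, -10, -3]:

Scanning through the array:
Position 1 (value -10): max_ending_here = -8, max_so_far = 2
Position 2 (value -9): max_ending_here = -9, max_so_far = 2
Position 3 (value 2): max_ending_here = 2, max_so_far = 2
Position 4 (value -10): max_ending_here = -8, max_so_far = 2
Position 5 (value -3): max_ending_here = -3, max_so_far = 2

Maximum subarray: [2]
Maximum sum: 2

The maximum subarray is [2] with sum 2. This subarray runs from index 0 to index 0.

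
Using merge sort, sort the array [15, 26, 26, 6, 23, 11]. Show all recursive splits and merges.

Merge sort trace:

Split: [15, 26, 26, 6, 23, 11] -> [15, 26, 26] and [6, 23, 11]
  Split: [15, 26, 26] -> [15] and [26, 26]
    Split: [26, 26] -> [26] and [26]
    Merge: [26] + [26] -> [26, 26]
  Merge: [15] + [26, 26] -> [15, 26, 26]
  Split: [6, 23, 11] -> [6] and [23, 11]
    Split: [23, 11] -> [23] and [11]
    Merge: [23] + [11] -> [11, 23]
  Merge: [6] + [11, 23] -> [6, 11, 23]
Merge: [15, 26, 26] + [6, 11, 23] -> [6, 11, 15, 23, 26, 26]

Final sorted array: [6, 11, 15, 23, 26, 26]

The merge sort proceeds by recursively splitting the array and merging sorted halves.
After all merges, the sorted array is [6, 11, 15, 23, 26, 26].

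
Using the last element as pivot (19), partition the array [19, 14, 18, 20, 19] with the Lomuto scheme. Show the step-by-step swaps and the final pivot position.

Lomuto partition with pivot = 19:

Initial array: [19, 14, 18, 20, 19]

arr[0]=19 <= 19: swap with position 0, array becomes [19, 14, 18, 20, 19]
arr[1]=14 <= 19: swap with position 1, array becomes [19, 14, 18, 20, 19]
arr[2]=18 <= 19: swap with position 2, array becomes [19, 14, 18, 20, 19]
arr[3]=20 > 19: no swap

Place pivot at position 3: [19, 14, 18, 19, 20]
Pivot position: 3

After partitioning with pivot 19, the array becomes [19, 14, 18, 19, 20]. The pivot is placed at index 3. All elements to the left of the pivot are <= 19, and all elements to the right are > 19.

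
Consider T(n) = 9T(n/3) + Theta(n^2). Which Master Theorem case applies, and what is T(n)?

Master Theorem for T(n) = 9T(n/3) + O(n^2):

a = 9, b = 3, c = 2
log_b(a) = log_3(9) = 2.0000

Case 2: c = 2 = log_3(9) = 2.0000
T(n) = O(n^2 log n) = O(n^2 log n)

For T(n) = 9T(n/3) + O(n^2): log_3(9) = 2.0000. This is Case 2 of the Master Theorem (c = log_b(a), equal work at all levels), giving O(n^2 log n).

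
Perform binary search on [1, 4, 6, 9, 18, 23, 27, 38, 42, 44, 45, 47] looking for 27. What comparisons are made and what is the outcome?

Binary search for 27 in [1, 4, 6, 9, 18, 23, 27, 38, 42, 44, 45, 47]:

lo=0, hi=11, mid=5, arr[mid]=23 -> 23 < 27, search right half
lo=6, hi=11, mid=8, arr[mid]=42 -> 42 > 27, search left half
lo=6, hi=7, mid=6, arr[mid]=27 -> Found target at index 6!

Binary search finds 27 at index 6 after 3 comparisons. The search repeatedly halves the search space by comparing with the middle element.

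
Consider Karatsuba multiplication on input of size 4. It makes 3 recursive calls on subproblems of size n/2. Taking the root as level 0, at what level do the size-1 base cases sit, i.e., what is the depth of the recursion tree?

For divide and conquer with division factor 2:

Problem sizes at each level:
Level 0: 4
Level 1: 2
Level 2: 1

The root is level 0 and the size-1 base case is level 2 (the tree spans levels 0 through 2, i.e. 3 levels counting the root), so the depth is the number of divisions: log_2(4) = 2

The recursion tree depth is log_2(4) = 2. At each level, the problem size is divided by 2, so it takes 2 divisions to reduce to a base case of size 1. The algorithm makes 3 recursive calls at each level.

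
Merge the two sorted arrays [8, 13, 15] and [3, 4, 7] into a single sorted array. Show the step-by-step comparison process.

Merging process:

Compare 8 vs 3: take 3 from right. Merged: [3]
Compare 8 vs 4: take 4 from right. Merged: [3, 4]
Compare 8 vs 7: take 7 from right. Merged: [3, 4, 7]
Append remaining from left: [8, 13, 15]. Merged: [3, 4, 7, 8, 13, 15]

Final merged array: [3, 4, 7, 8, 13, 15]
Total comparisons: 3

The merged array is [3, 4, 7, 8, 13, 15], requiring 3 comparisons. The merge step runs in O(n) time where n is the total number of elements.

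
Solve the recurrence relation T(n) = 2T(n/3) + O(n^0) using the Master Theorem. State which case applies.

Master Theorem for T(n) = 2T(n/3) + O(n^0):

a = 2, b = 3, c = 0
log_b(a) = log_3(2) = 0.6309

Case 1: c = 0 < log_3(2) = 0.6309
T(n) = O(n^(log_3 2))

For T(n) = 2T(n/3) + O(n^0): log_3(2) = 0.6309. This is Case 1 of the Master Theorem (c < log_b(a), work dominated by leaves), giving O(n^(log_3 2)).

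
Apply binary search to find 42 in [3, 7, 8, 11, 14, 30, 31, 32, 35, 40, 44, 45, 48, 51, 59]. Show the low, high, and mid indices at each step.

Binary search for 42 in [3, 7, 8, 11, 14, 30, 31, 32, 35, 40, 44, 45, 48, 51, 59]:

lo=0, hi=14, mid=7, arr[mid]=32 -> 32 < 42, search right half
lo=8, hi=14, mid=11, arr[mid]=45 -> 45 > 42, search left half
lo=8, hi=10, mid=9, arr[mid]=40 -> 40 < 42, search right half
lo=10, hi=10, mid=10, arr[mid]=44 -> 44 > 42, search left half
lo=10 > hi=9, target 42 not found

Binary search determines that 42 is not in the array after 4 comparisons. The search space was exhausted without finding the target.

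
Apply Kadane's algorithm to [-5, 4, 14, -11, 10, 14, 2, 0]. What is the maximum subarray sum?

Using Kadane's algorithm on [-5, 4, 14, -11, 10, 14, 2, 0]:

Scanning through the array:
Position 1 (value 4): max_ending_here = 4, max_so_far = 4
Position 2 (value 14): max_ending_here = 18, max_so_far = 18
Position 3 (value -11): max_ending_here = 7, max_so_far = 18
Position 4 (value 10): max_ending_here = 17, max_so_far = 18
Position 5 (value 14): max_ending_here = 31, max_so_far = 31
Position 6 (value 2): max_ending_here = 33, max_so_far = 33
Position 7 (value 0): max_ending_here = 33, max_so_far = 33

Maximum subarray: [4, 14, -11, 10, 14, 2]
Maximum sum: 33

The maximum subarray is [4, 14, -11, 10, 14, 2] with sum 33. This subarray runs from index 1 to index 6.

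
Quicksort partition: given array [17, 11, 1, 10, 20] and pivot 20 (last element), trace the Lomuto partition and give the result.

Lomuto partition with pivot = 20:

Initial array: [17, 11, 1, 10, 20]

arr[0]=17 <= 20: swap with position 0, array becomes [17, 11, 1, 10, 20]
arr[1]=11 <= 20: swap with position 1, array becomes [17, 11, 1, 10, 20]
arr[2]=1 <= 20: swap with position 2, array becomes [17, 11, 1, 10, 20]
arr[3]=10 <= 20: swap with position 3, array becomes [17, 11, 1, 10, 20]

Place pivot at position 4: [17, 11, 1, 10, 20]
Pivot position: 4

After partitioning with pivot 20, the array becomes [17, 11, 1, 10, 20]. The pivot is placed at index 4. All elements to the left of the pivot are <= 20, and all elements to the right are > 20.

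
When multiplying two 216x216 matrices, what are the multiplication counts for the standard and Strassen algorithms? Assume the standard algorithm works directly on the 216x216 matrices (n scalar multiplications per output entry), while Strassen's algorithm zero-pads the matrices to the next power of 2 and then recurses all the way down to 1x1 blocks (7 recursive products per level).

Matrix multiplication for 216x216 matrices:

Strassen's algorithm requires power-of-2 dimensions. Pad 216x216 to 256x256 (next power of 2).

Standard algorithm: 216^3 = 10077696 multiplications
Strassen's algorithm: 7^(log2(256)) = 7^8 = 5764801 multiplications
Savings: 10077696 - 5764801 = 4312895 multiplications

Standard: 10077696 multiplications (216^3). Strassen: 5764801 multiplications (7^8, after padding to 256x256). Strassen reduces 8 recursive multiplications to 7 at each level.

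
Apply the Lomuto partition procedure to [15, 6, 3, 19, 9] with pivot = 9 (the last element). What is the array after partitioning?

Lomuto partition with pivot = 9:

Initial array: [15, 6, 3, 19, 9]

arr[0]=15 > 9: no swap
arr[1]=6 <= 9: swap with position 0, array becomes [6, 15, 3, 19, 9]
arr[2]=3 <= 9: swap with position 1, array becomes [6, 3, 15, 19, 9]
arr[3]=19 > 9: no swap

Place pivot at position 2: [6, 3, 9, 19, 15]
Pivot position: 2

After partitioning with pivot 9, the array becomes [6, 3, 9, 19, 15]. The pivot is placed at index 2. All elements to the left of the pivot are <= 9, and all elements to the right are > 9.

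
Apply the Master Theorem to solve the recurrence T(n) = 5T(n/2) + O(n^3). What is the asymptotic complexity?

Master Theorem for T(n) = 5T(n/2) + O(n^3):

a = 5, b = 2, c = 3
log_b(a) = log_2(5) = 2.3219

Case 3: c = 3 > log_2(5) = 2.3219
T(n) = O(n^3) = O(n^3)

For T(n) = 5T(n/2) + O(n^3): log_2(5) = 2.3219. This is Case 3 of the Master Theorem (c > log_b(a), work dominated by root), giving O(n^3).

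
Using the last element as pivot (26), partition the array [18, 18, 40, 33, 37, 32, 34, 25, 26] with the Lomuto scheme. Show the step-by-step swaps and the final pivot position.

Lomuto partition with pivot = 26:

Initial array: [18, 18, 40, 33, 37, 32, 34, 25, 26]

arr[0]=18 <= 26: swap with position 0, array becomes [18, 18, 40, 33, 37, 32, 34, 25, 26]
arr[1]=18 <= 26: swap with position 1, array becomes [18, 18, 40, 33, 37, 32, 34, 25, 26]
arr[2]=40 > 26: no swap
arr[3]=33 > 26: no swap
arr[4]=37 > 26: no swap
arr[5]=32 > 26: no swap
arr[6]=34 > 26: no swap
arr[7]=25 <= 26: swap with position 2, array becomes [18, 18, 25, 33, 37, 32, 34, 40, 26]

Place pivot at position 3: [18, 18, 25, 26, 37, 32, 34, 40, 33]
Pivot position: 3

After partitioning with pivot 26, the array becomes [18, 18, 25, 26, 37, 32, 34, 40, 33]. The pivot is placed at index 3. All elements to the left of the pivot are <= 26, and all elements to the right are > 26.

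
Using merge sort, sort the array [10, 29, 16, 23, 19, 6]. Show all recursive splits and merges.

Merge sort trace:

Split: [10, 29, 16, 23, 19, 6] -> [10, 29, 16] and [23, 19, 6]
  Split: [10, 29, 16] -> [10] and [29, 16]
    Split: [29, 16] -> [29] and [16]
    Merge: [29] + [16] -> [16, 29]
  Merge: [10] + [16, 29] -> [10, 16, 29]
  Split: [23, 19, 6] -> [23] and [19, 6]
    Split: [19, 6] -> [19] and [6]
    Merge: [19] + [6] -> [6, 19]
  Merge: [23] + [6, 19] -> [6, 19, 23]
Merge: [10, 16, 29] + [6, 19, 23] -> [6, 10, 16, 19, 23, 29]

Final sorted array: [6, 10, 16, 19, 23, 29]

The merge sort proceeds by recursively splitting the array and merging sorted halves.
After all merges, the sorted array is [6, 10, 16, 19, 23, 29].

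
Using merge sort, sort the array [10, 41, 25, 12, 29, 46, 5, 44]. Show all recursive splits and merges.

Merge sort trace:

Split: [10, 41, 25, 12, 29, 46, 5, 44] -> [10, 41, 25, 12] and [29, 46, 5, 44]
  Split: [10, 41, 25, 12] -> [10, 41] and [25, 12]
    Split: [10, 41] -> [10] and [41]
    Merge: [10] + [41] -> [10, 41]
    Split: [25, 12] -> [25] and [12]
    Merge: [25] + [12] -> [12, 25]
  Merge: [10, 41] + [12, 25] -> [10, 12, 25, 41]
  Split: [29, 46, 5, 44] -> [29, 46] and [5, 44]
    Split: [29, 46] -> [29] and [46]
    Merge: [29] + [46] -> [29, 46]
    Split: [5, 44] -> [5] and [44]
    Merge: [5] + [44] -> [5, 44]
  Merge: [29, 46] + [5, 44] -> [5, 29, 44, 46]
Merge: [10, 12, 25, 41] + [5, 29, 44, 46] -> [5, 10, 12, 25, 29, 41, 44, 46]

Final sorted array: [5, 10, 12, 25, 29, 41, 44, 46]

The merge sort proceeds by recursively splitting the array and merging sorted halves.
After all merges, the sorted array is [5, 10, 12, 25, 29, 41, 44, 46].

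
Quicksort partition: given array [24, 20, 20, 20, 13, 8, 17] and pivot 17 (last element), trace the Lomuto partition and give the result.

Lomuto partition with pivot = 17:

Initial array: [24, 20, 20, 20, 13, 8, 17]

arr[0]=24 > 17: no swap
arr[1]=20 > 17: no swap
arr[2]=20 > 17: no swap
arr[3]=20 > 17: no swap
arr[4]=13 <= 17: swap with position 0, array becomes [13, 20, 20, 20, 24, 8, 17]
arr[5]=8 <= 17: swap with position 1, array becomes [13, 8, 20, 20, 24, 20, 17]

Place pivot at position 2: [13, 8, 17, 20, 24, 20, 20]
Pivot position: 2

After partitioning with pivot 17, the array becomes [13, 8, 17, 20, 24, 20, 20]. The pivot is placed at index 2. All elements to the left of the pivot are <= 17, and all elements to the right are > 17.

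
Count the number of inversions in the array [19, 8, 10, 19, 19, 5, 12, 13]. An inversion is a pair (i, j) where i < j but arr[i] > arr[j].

Finding inversions in [19, 8, 10, 19, 19, 5, 12, 13]:

(0, 1): arr[0]=19 > arr[1]=8
(0, 2): arr[0]=19 > arr[2]=10
(0, 5): arr[0]=19 > arr[5]=5
(0, 6): arr[0]=19 > arr[6]=12
(0, 7): arr[0]=19 > arr[7]=13
(1, 5): arr[1]=8 > arr[5]=5
(2, 5): arr[2]=10 > arr[5]=5
(3, 5): arr[3]=19 > arr[5]=5
(3, 6): arr[3]=19 > arr[6]=12
(3, 7): arr[3]=19 > arr[7]=13
(4, 5): arr[4]=19 > arr[5]=5
(4, 6): arr[4]=19 > arr[6]=12
(4, 7): arr[4]=19 > arr[7]=13

Total inversions: 13

The array has 13 inversion(s): (0,1), (0,2), (0,5), (0,6), (0,7), (1,5), (2,5), (3,5), (3,6), (3,7), (4,5), (4,6), (4,7). Each pair (i,j) satisfies i < j and arr[i] > arr[j].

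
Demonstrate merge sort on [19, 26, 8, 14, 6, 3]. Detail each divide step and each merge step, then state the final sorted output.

Merge sort trace:

Split: [19, 26, 8, 14, 6, 3] -> [19, 26, 8] and [14, 6, 3]
  Split: [19, 26, 8] -> [19] and [26, 8]
    Split: [26, 8] -> [26] and [8]
    Merge: [26] + [8] -> [8, 26]
  Merge: [19] + [8, 26] -> [8, 19, 26]
  Split: [14, 6, 3] -> [14] and [6, 3]
    Split: [6, 3] -> [6] and [3]
    Merge: [6] + [3] -> [3, 6]
  Merge: [14] + [3, 6] -> [3, 6, 14]
Merge: [8, 19, 26] + [3, 6, 14] -> [3, 6, 8, 14, 19, 26]

Final sorted array: [3, 6, 8, 14, 19, 26]

The merge sort proceeds by recursively splitting the array and merging sorted halves.
After all merges, the sorted array is [3, 6, 8, 14, 19, 26].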